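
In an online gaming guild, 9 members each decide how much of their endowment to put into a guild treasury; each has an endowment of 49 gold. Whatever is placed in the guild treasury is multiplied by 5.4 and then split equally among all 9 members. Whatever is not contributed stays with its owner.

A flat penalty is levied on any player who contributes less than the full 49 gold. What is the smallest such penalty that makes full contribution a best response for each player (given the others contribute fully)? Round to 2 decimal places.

19.60 gold

Given the others contribute fully, the best deviation is to contribute 0 (any partial contribution still incurs the fine and gives up units whose private return 0.6000 is below 1).
Deviating from 49 to 0 saves 49 gold but forfeits the deviator's share of the drop in the guild treasury: 5.4/9 × 49 = 29.40.
So the deviation gain is 49 − 29.40 = 19.60, and the fine must be at least 19.60 gold to wipe it out.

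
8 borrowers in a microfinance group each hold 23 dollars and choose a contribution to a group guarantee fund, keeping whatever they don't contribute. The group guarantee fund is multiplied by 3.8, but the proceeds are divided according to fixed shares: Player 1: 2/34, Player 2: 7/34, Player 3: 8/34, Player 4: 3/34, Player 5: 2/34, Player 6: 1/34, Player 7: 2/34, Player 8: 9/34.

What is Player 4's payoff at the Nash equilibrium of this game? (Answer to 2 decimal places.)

30.71 dollars

For player j, contributing a unit is worthwhile iff 3.8 × (j's share) ≥ 1, i.e. iff j's share is at least 0.2632.
Only Player 8 (9/34) clears that bar, contributing 23; the remaining 7 contribute 0. Total contributed: 23.
Player 4 keeps 23 and receives 3.8 × 23 × 3/34 = 7.71 from the group guarantee fund, for a payoff of 30.71.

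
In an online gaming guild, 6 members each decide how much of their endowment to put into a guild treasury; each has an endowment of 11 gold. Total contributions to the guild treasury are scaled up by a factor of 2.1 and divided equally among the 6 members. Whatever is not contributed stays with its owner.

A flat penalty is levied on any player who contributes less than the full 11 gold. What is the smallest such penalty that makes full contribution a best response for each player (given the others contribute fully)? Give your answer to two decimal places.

Given the others contribute fully, the best deviation is to contribute 0 (any partial contribution still incurs the fine and gives up units whose private return 0.3500 is below 1).
Deviating from 11 to 0 saves 11 gold but forfeits the deviator's share of the drop in the guild treasury: 2.1/6 × 11 = 3.85.
So the deviation gain is 11 − 3.85 = 7.15, and the fine must be at least 7.15 gold to wipe it out.

7.15 gold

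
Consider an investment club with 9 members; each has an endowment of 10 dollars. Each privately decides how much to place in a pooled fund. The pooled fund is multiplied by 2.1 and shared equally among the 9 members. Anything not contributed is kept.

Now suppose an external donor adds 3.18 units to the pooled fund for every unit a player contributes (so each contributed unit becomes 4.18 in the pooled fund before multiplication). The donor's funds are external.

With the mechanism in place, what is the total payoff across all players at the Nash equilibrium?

90.00 dollars

Even with the mechanism, each unit contributed returns only 2.1 × 4.18 / 9 = 0.9753 per unit of net cost, so contributing nothing is still dominant.
Everyone keeps their endowment and the group total is 9 × 10 = 90.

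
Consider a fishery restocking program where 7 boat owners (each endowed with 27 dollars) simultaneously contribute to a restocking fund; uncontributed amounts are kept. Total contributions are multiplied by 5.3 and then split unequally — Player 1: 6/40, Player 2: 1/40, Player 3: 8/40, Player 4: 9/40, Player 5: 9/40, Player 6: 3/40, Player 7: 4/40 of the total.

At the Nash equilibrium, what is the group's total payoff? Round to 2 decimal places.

537.30 dollars

A player with share s gets back 5.3·s per unit contributed, so full contribution is dominant for anyone with s > 1/5.3 = 0.1887 and zero contribution is dominant for anyone below.
The shares above 0.1887 belong to Player 3, Player 4 and Player 5, contributing 27 each; the remaining 4 contribute 0. Total contributed: 81.
The restocking fund pays out 5.3 × 81 = 429.30 in total (split across the unequal shares, but the aggregate is all that matters for the group sum).
The 4 free-riders keep 27 each, adding 108. Group total = 108 + 429.30 = 537.30.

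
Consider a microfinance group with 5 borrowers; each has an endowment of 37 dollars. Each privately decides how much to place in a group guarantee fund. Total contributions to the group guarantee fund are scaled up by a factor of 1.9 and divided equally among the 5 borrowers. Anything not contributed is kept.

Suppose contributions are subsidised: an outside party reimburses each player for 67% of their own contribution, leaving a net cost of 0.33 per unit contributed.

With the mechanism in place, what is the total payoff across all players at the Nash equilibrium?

475.45 dollars

With the mechanism, a contributed unit returns (1.9/5) / 0.33 = 1.1515 per unit of net cost to the contributor — now above 1 — so contributing fully is weakly dominant for every player.
So the Nash equilibrium is full contribution by all 5; the group earns 5 × (37 × 0.67 + 1.9 × 37) = 475.45.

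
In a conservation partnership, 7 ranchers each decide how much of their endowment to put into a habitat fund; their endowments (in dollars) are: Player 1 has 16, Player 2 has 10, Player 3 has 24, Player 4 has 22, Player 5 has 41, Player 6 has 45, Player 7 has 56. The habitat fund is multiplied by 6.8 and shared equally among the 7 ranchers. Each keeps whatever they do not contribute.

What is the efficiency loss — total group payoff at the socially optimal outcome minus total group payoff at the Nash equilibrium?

1241.20 dollars

The private return per contributed unit is 6.8/7 = 0.9714 < 1 for every player regardless of endowment, so the Nash equilibrium is zero contribution and the group total is Σ E_j = 16 + 10 + 24 + 22 + 41 + 45 + 56 = 214.
Each contributed unit returns 6.800 to the group, so the social optimum is full contribution by everyone: group total = 6.800 × 214 = 1455.20.
Efficiency loss = (6.800 − 1) × 214 = 1241.20.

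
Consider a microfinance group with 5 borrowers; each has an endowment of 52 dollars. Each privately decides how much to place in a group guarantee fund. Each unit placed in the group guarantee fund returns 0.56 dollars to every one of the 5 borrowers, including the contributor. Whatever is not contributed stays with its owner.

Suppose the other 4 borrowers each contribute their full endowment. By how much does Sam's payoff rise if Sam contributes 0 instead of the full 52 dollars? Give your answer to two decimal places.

Switching from a contribution of 52 to 0 lets Sam keep an extra 52 dollars, but lowers the group guarantee fund by 52, which costs Sam their own share of that drop: 0.56 × 52 = 29.12.
Net gain = 52 − 29.12 = 22.88. The private return per contributed unit (0.56) is below 1, so free-riding is indeed the best response regardless of what the others do.

22.88 dollars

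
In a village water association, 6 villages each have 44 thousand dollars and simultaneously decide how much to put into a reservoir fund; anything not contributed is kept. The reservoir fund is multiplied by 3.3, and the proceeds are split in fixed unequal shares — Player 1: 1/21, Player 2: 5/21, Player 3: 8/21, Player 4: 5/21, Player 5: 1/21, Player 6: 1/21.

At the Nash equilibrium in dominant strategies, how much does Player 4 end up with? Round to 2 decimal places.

78.57 thousand dollars

For player j, contributing a unit is worthwhile iff 3.3 × (j's share) ≥ 1, i.e. iff j's share is at least 0.3030.
The only share above 0.3030 is Player 3's 8/21, contributing 44; the remaining 5 contribute 0. Total contributed: 44.
Player 4 keeps 44 and receives 3.3 × 44 × 5/21 = 34.57 from the reservoir fund, for a payoff of 78.57.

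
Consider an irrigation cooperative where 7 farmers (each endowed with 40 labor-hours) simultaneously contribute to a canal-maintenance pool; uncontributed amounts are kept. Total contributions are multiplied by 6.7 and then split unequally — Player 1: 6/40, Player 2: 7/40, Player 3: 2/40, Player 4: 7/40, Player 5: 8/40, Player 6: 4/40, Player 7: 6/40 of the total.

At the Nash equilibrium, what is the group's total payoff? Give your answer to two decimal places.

1420.00 labor-hours

A player with share s gets back 6.7·s per unit contributed, so full contribution is dominant for anyone with s > 1/6.7 = 0.1493 and zero contribution is dominant for anyone below.
The shares above 0.1493 belong to Player 1, Player 2, Player 4, Player 5 and Player 7, contributing 40 each; the remaining 2 contribute 0. Total contributed: 200.
The canal-maintenance pool pays out 6.7 × 200 = 1340.00 in total (split across the unequal shares, but the aggregate is all that matters for the group sum).
The 2 free-riders keep 40 each, adding 80. Group total = 80 + 1340.00 = 1420.00.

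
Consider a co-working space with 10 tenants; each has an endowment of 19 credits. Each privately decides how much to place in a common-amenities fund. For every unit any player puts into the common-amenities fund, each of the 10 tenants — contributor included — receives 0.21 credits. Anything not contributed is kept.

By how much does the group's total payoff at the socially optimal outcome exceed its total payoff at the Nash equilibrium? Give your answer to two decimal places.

The private return per contributed unit is 0.21 < 1, so contributing 0 is dominant for every player. At the Nash equilibrium everyone keeps their 19, and the group total is 10 × 19 = 190.
Each contributed unit returns 2.100 to the group as a whole (0.21 to each of 10 players), which exceeds 1, so the social optimum is full contribution: group total = 2.100 × 190 = 399.00.
Efficiency loss = 399.00 − 190 = 209.00.

209.00 credits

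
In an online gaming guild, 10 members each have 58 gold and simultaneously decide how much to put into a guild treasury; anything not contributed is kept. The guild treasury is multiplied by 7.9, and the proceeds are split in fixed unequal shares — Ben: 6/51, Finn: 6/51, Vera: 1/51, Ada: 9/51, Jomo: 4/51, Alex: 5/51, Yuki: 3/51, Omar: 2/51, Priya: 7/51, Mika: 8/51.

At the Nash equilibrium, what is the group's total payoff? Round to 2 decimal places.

Player j's private return per contributed unit is 7.9 × (j's share). Contributing is weakly dominant for j when that share is at least 1/7.9 = 0.1266, and contributing 0 is dominant otherwise.
The shares above 0.1266 belong to Ada, Priya and Mika, contributing 58 each; the remaining 7 contribute 0. Total contributed: 174.
The guild treasury pays out 7.9 × 174 = 1374.60 in total (split across the unequal shares, but the aggregate is all that matters for the group sum).
The 7 free-riders keep 58 each, adding 406. Group total = 406 + 1374.60 = 1780.60.

1780.60 gold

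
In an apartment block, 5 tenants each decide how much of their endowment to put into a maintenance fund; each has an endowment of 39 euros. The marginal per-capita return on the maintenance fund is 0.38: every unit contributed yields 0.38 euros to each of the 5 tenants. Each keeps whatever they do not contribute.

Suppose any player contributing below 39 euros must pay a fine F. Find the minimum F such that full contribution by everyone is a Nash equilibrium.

24.18 euros

Given the others contribute fully, the best deviation is to contribute 0 (any partial contribution still incurs the fine and gives up units whose private return 0.38 is below 1).
Deviating from 39 to 0 saves 39 euros but forfeits the deviator's share of the drop in the maintenance fund: 0.38 × 39 = 14.82.
So the deviation gain is 39 − 14.82 = 24.18, and the fine must be at least 24.18 euros to wipe it out.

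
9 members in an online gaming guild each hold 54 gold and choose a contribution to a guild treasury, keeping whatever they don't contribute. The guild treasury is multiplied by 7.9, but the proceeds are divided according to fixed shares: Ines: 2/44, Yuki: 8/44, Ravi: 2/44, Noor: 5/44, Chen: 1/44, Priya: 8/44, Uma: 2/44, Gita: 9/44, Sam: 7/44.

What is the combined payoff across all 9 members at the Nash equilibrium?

1976.40 gold

A player with share s gets back 7.9·s per unit contributed, so full contribution is dominant for anyone with s > 1/7.9 = 0.1266 and zero contribution is dominant for anyone below.
Yuki, Priya, Gita and Sam clear that bar, contributing 54 each; the remaining 5 contribute 0. Total contributed: 216.
The guild treasury pays out 7.9 × 216 = 1706.40 in total (split across the unequal shares, but the aggregate is all that matters for the group sum).
The 5 free-riders keep 54 each, adding 270. Group total = 270 + 1706.40 = 1976.40.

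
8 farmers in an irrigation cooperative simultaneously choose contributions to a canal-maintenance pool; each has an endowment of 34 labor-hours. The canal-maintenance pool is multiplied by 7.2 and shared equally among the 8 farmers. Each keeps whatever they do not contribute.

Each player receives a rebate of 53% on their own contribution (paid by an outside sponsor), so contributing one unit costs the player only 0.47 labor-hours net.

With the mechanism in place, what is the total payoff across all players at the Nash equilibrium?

2102.56 labor-hours

With the mechanism, a contributed unit returns (7.2/8) / 0.47 = 1.9149 per unit of net cost to the contributor — now above 1 — so contributing fully is weakly dominant for every player.
So the Nash equilibrium is full contribution by all 8; the group earns 8 × (34 × 0.53 + 7.2 × 34) = 2102.56.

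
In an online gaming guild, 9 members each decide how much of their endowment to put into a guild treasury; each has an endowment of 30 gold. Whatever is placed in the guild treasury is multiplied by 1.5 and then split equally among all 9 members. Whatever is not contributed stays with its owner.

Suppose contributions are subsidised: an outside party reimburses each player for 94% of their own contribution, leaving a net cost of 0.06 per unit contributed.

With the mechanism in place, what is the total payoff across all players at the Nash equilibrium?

With the mechanism, a contributed unit returns (1.5/9) / 0.06 = 2.7778 per unit of net cost to the contributor — now above 1 — so contributing fully is weakly dominant for every player.
At the Nash equilibrium everyone contributes 30. Group total payoff = 9 × (30 × 0.94 + 1.5 × 30) = 658.80.

658.80 gold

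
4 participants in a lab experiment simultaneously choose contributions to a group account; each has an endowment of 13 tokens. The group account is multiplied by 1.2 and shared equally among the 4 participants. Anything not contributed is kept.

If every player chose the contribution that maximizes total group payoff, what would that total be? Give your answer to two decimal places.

62.40 tokens

Each contributed unit returns 1.200 to the group as a whole (0.3000 to each of 4 players), which exceeds 1, so the social optimum is full contribution: group total = 1.200 × 52 = 62.40.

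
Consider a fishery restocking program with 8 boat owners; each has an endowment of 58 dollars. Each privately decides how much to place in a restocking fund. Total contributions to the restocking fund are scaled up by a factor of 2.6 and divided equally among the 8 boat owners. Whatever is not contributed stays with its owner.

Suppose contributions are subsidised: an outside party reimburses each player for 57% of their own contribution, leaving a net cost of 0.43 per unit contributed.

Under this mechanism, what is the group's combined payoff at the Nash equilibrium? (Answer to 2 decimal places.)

With the mechanism, a contributed unit returns (2.6/8) / 0.43 = 0.7558 per unit of net cost — still below 1 — so contributing 0 remains dominant for every player.
Everyone keeps their endowment and the group total is 8 × 58 = 464.

464.00 dollars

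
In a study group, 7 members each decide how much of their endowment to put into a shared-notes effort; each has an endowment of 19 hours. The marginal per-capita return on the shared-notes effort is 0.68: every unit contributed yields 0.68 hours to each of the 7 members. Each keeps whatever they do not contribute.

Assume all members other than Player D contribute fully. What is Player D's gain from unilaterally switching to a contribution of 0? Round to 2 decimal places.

Switching from a contribution of 19 to 0 lets Player D keep an extra 19 hours, but lowers the shared-notes effort by 19, which costs Player D their own share of that drop: 0.68 × 19 = 12.92.
Net gain = 19 − 12.92 = 6.08. The private return per contributed unit (0.68) is below 1, so free-riding is indeed the best response regardless of what the others do.

6.08 hours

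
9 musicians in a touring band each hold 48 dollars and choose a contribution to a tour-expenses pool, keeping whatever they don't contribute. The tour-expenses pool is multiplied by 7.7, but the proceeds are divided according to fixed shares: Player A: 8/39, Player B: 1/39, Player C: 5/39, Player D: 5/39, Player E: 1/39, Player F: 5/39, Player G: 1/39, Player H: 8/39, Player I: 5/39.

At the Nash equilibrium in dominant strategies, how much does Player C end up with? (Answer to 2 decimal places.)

Each unit j contributes comes back to j as 7.7 × (j's share), so j prefers to contribute only if that share exceeds 1/7.7 = 0.1299; otherwise keeping the unit dominates.
Player A and Player H clear that bar, contributing 48 each; the remaining 7 contribute 0. Total contributed: 96.
Player C keeps 48 and receives 7.7 × 96 × 5/39 = 94.77 from the tour-expenses pool, for a payoff of 142.77.

142.77 dollars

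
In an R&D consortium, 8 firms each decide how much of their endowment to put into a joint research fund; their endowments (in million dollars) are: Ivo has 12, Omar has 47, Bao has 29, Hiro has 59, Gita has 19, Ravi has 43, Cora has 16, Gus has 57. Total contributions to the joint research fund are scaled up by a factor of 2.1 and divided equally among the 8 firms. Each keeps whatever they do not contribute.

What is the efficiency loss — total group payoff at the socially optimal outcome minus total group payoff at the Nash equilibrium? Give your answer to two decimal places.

310.20 million dollars

The private return per contributed unit is 2.1/8 = 0.2625 < 1 for every player regardless of endowment, so the Nash equilibrium is zero contribution and the group total is Σ E_j = 12 + 47 + 29 + 59 + 19 + 43 + 16 + 57 = 282.
Each contributed unit returns 2.100 to the group, so the social optimum is full contribution by everyone: group total = 2.100 × 282 = 592.20.
Efficiency loss = (2.100 − 1) × 282 = 310.20.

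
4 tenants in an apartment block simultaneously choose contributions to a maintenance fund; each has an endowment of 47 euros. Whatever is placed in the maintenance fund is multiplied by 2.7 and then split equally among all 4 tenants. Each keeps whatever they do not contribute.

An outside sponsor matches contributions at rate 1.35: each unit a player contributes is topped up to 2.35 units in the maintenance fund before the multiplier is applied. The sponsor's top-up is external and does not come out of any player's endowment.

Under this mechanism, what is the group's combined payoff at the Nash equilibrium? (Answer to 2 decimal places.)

1192.86 euros

Under the mechanism each unit contributed yields 2.7 × 2.35 / 4 = 1.5863 back to its contributor per unit of net cost, which exceeds 1, making full contribution the dominant choice for everyone.
So the Nash equilibrium is full contribution by all 4; the group earns 2.7 × 2.35 × 188 = 1192.86.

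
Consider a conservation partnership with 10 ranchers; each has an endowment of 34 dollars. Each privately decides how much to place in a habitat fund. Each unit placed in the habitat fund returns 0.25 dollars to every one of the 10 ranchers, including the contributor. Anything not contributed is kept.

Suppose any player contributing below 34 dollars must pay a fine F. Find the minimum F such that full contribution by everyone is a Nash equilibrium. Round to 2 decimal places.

25.50 dollars

Given the others contribute fully, the best deviation is to contribute 0 (any partial contribution still incurs the fine and gives up units whose private return 0.25 is below 1).
Deviating from 34 to 0 saves 34 dollars but forfeits the deviator's share of the drop in the habitat fund: 0.25 × 34 = 8.50.
So the deviation gain is 34 − 8.50 = 25.50, and the fine must be at least 25.50 dollars to wipe it out.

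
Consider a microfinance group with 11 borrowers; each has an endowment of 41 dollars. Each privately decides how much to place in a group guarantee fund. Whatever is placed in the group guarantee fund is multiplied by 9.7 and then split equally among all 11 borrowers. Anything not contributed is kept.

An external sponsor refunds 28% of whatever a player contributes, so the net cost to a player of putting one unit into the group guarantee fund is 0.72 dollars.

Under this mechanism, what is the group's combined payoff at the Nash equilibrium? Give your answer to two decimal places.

With the mechanism, a contributed unit returns (9.7/11) / 0.72 = 1.2247 per unit of net cost to the contributor — now above 1 — so contributing fully is weakly dominant for every player.
So the Nash equilibrium is full contribution by all 11; the group earns 11 × (41 × 0.28 + 9.7 × 41) = 4500.98.

4500.98 dollars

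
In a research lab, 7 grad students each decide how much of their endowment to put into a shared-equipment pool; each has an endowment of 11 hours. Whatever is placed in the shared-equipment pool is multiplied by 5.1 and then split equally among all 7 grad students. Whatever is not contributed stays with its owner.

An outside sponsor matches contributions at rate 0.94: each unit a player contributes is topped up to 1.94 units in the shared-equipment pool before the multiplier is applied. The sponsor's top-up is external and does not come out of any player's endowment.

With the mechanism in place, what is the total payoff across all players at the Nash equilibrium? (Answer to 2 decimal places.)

Under the mechanism each unit contributed yields 5.1 × 1.94 / 7 = 1.4134 back to its contributor per unit of net cost, which exceeds 1, making full contribution the dominant choice for everyone.
At the Nash equilibrium everyone contributes 11. Group total payoff = 5.1 × 1.94 × 77 = 761.84.

761.84 hours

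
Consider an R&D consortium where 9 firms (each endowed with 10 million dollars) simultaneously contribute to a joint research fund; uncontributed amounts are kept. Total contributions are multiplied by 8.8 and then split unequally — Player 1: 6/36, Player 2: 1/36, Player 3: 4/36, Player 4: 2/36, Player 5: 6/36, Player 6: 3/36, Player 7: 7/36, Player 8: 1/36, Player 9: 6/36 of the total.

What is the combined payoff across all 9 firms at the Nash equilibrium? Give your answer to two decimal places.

For player j, contributing a unit is worthwhile iff 8.8 × (j's share) ≥ 1, i.e. iff j's share is at least 0.1136.
Player 1, Player 5, Player 7 and Player 9 clear that bar, contributing 10 each; the remaining 5 contribute 0. Total contributed: 40.
The joint research fund pays out 8.8 × 40 = 352.00 in total (split across the unequal shares, but the aggregate is all that matters for the group sum).
The 5 free-riders keep 10 each, adding 50. Group total = 50 + 352.00 = 402.00.

402.00 million dollars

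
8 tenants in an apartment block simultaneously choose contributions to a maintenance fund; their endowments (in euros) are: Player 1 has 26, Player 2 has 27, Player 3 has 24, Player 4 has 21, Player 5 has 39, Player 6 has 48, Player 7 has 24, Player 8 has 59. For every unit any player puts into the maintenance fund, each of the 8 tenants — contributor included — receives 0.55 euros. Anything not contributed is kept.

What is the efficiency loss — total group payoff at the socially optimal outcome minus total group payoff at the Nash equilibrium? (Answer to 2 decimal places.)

911.20 euros

The private return per contributed unit is 0.55 < 1 for everyone, so the Nash equilibrium is zero contribution and the group total is Σ E_j = 26 + 27 + 24 + 21 + 39 + 48 + 24 + 59 = 268.
Each contributed unit returns 4.400 to the group, so the social optimum is full contribution by everyone: group total = 4.400 × 268 = 1179.20.
Efficiency loss = (4.400 − 1) × 268 = 911.20.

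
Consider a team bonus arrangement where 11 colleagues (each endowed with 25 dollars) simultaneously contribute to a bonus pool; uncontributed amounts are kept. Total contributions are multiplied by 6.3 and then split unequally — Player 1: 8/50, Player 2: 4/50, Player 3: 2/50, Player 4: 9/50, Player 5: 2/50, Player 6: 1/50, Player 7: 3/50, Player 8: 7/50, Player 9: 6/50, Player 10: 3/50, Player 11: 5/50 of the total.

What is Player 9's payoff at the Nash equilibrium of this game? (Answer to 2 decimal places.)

Player j's private return per contributed unit is 6.3 × (j's share). Contributing is weakly dominant for j when that share is at least 1/6.3 = 0.1587, and contributing 0 is dominant otherwise.
The shares above 0.1587 belong to Player 1 and Player 4, contributing 25 each; the remaining 9 contribute 0. Total contributed: 50.
Player 9 keeps 25 and receives 6.3 × 50 × 6/50 = 37.80 from the bonus pool, for a payoff of 62.80.

62.80 dollars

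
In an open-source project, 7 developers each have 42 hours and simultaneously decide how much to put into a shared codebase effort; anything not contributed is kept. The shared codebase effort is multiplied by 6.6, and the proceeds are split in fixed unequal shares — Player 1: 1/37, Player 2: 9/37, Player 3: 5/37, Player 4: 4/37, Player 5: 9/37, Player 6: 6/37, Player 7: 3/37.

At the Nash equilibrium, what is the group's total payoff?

Each unit j contributes comes back to j as 6.6 × (j's share), so j prefers to contribute only if that share exceeds 1/6.6 = 0.1515; otherwise keeping the unit dominates.
Player 2, Player 5 and Player 6 clear that bar, contributing 42 each; the remaining 4 contribute 0. Total contributed: 126.
The shared codebase effort pays out 6.6 × 126 = 831.60 in total (split across the unequal shares, but the aggregate is all that matters for the group sum).
The 4 free-riders keep 42 each, adding 168. Group total = 168 + 831.60 = 999.60.

999.60 hours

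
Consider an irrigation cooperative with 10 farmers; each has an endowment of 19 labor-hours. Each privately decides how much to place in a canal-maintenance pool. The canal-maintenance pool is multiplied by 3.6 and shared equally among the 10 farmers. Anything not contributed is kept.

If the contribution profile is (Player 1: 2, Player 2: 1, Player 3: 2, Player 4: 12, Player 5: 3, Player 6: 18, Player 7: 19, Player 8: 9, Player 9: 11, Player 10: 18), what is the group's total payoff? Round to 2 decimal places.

437.00 labor-hours

Total contributed: 2 + 1 + 2 + 12 + 3 + 18 + 19 + 9 + 11 + 18 = 95; total kept: 10 × 19 − 95 = 95.
The canal-maintenance pool pays out 3.6 × 95 = 342.00 in aggregate.
Group total = 95 + 342.00 = 437.00.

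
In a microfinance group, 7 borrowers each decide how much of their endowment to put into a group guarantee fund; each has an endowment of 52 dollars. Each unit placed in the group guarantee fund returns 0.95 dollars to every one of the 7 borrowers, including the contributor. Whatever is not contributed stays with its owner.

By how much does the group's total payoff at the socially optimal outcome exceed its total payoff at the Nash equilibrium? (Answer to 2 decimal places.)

2056.60 dollars

The private return per contributed unit is 0.95 < 1, so contributing 0 is dominant for every player. At the Nash equilibrium everyone keeps their 52, and the group total is 7 × 52 = 364.
Each contributed unit returns 6.650 to the group as a whole (0.95 to each of 7 players), which exceeds 1, so the social optimum is full contribution: group total = 6.650 × 364 = 2420.60.
Efficiency loss = 2420.60 − 364 = 2056.60.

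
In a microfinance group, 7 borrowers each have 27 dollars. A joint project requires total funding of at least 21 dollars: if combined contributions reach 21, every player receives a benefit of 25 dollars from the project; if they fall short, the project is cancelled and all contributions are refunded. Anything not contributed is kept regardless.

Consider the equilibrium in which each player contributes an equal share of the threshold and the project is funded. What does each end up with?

49 dollars

Equal share of the threshold: 21/7 = 3.
At this profile no one gains by cutting their contribution: any cut drops the total below 21, the project is cancelled, contributions are refunded, and the deviator ends with 27, which is less than 27 − 3 + 25 = 49. Contributing more than 3 just wastes the excess. So contributing exactly 3 is a best response.
Each player's payoff: 27 − 3 + 25 = 49.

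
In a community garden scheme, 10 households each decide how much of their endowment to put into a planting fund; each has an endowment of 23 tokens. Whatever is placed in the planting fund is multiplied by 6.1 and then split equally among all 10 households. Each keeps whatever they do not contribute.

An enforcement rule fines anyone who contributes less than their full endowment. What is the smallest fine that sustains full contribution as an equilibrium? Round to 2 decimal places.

Given the others contribute fully, the best deviation is to contribute 0 (any partial contribution still incurs the fine and gives up units whose private return 0.6100 is below 1).
Deviating from 23 to 0 saves 23 tokens but forfeits the deviator's share of the drop in the planting fund: 6.1/10 × 23 = 14.03.
So the deviation gain is 23 − 14.03 = 8.97, and the fine must be at least 8.97 tokens to wipe it out.

8.97 tokens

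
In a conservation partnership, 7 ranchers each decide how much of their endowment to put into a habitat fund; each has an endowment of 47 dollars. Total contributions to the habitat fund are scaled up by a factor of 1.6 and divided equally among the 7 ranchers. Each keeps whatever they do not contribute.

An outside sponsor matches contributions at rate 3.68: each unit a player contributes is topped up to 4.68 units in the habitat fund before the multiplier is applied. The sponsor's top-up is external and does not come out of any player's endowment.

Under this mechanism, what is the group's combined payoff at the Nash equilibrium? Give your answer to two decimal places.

2463.55 dollars

Under the mechanism each unit contributed yields 1.6 × 4.68 / 7 = 1.0697 back to its contributor per unit of net cost, which exceeds 1, making full contribution the dominant choice for everyone.
At the Nash equilibrium everyone contributes 47. Group total payoff = 1.6 × 4.68 × 329 = 2463.55.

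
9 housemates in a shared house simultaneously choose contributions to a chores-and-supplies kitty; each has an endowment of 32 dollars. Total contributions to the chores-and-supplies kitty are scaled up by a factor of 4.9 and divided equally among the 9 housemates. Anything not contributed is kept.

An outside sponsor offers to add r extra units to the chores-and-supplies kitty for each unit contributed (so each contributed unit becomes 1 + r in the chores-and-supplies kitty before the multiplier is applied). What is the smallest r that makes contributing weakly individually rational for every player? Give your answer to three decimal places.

With matching at rate r, one contributed unit becomes (1 + r) in the chores-and-supplies kitty and returns 4.9 × (1 + r) / 9 to the contributor.
Setting this equal to 1: 1 + r = 9/4.9 = 1.8367.
So the minimum matching rate is r = 1.8367 − 1 = 0.837.

0.837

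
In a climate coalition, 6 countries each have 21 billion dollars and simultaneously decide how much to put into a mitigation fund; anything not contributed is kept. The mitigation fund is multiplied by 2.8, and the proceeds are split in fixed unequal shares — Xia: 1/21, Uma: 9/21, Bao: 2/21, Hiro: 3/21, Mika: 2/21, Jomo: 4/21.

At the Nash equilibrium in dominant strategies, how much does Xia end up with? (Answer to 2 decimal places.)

23.80 billion dollars

Each unit j contributes comes back to j as 2.8 × (j's share), so j prefers to contribute only if that share exceeds 1/2.8 = 0.3571; otherwise keeping the unit dominates.
Uma alone (share 9/21) is above the threshold, contributing 21; the remaining 5 contribute 0. Total contributed: 21.
Xia keeps 21 and receives 2.8 × 21 × 1/21 = 2.80 from the mitigation fund, for a payoff of 23.80.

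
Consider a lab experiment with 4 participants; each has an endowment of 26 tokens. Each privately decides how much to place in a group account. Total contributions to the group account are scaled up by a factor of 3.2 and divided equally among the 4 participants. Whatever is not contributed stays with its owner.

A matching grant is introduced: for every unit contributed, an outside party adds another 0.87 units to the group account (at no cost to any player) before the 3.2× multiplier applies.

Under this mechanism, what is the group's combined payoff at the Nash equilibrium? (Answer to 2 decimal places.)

622.34 tokens

The effective private return per unit is now 3.2 × 1.87 / 4 = 1.4960 > 1, so every player's dominant strategy flips to full contribution.
So the Nash equilibrium is full contribution by all 4; the group earns 3.2 × 1.87 × 104 = 622.34.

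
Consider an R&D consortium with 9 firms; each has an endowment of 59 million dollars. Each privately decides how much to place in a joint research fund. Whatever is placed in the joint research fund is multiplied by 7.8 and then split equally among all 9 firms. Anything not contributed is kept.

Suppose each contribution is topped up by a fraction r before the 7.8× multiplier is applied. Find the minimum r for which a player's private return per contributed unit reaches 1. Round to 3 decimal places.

With matching at rate r, one contributed unit becomes (1 + r) in the joint research fund and returns 7.8 × (1 + r) / 9 to the contributor.
Setting this equal to 1: 1 + r = 9/7.8 = 1.1538.
So the minimum matching rate is r = 1.1538 − 1 = 0.154.

0.154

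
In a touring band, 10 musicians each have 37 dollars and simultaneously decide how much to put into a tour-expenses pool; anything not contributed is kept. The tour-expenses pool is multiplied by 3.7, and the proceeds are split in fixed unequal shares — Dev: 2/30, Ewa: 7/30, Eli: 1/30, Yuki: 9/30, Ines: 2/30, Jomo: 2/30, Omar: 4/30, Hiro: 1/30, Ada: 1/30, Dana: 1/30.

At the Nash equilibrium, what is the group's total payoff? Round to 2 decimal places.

469.90 dollars

For player j, contributing a unit is worthwhile iff 3.7 × (j's share) ≥ 1, i.e. iff j's share is at least 0.2703.
Only Yuki (9/30) clears that bar, contributing 37; the remaining 9 contribute 0. Total contributed: 37.
The tour-expenses pool pays out 3.7 × 37 = 136.90 in total (split across the unequal shares, but the aggregate is all that matters for the group sum).
The 9 free-riders keep 37 each, adding 333. Group total = 333 + 136.90 = 469.90.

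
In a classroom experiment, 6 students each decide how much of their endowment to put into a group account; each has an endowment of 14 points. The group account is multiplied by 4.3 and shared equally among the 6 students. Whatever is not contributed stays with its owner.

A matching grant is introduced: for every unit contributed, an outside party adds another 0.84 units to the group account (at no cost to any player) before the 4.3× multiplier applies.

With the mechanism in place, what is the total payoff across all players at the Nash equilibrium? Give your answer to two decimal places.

664.61 points

The effective private return per unit is now 4.3 × 1.84 / 6 = 1.3187 > 1, so every player's dominant strategy flips to full contribution.
So the Nash equilibrium is full contribution by all 6; the group earns 4.3 × 1.84 × 84 = 664.61.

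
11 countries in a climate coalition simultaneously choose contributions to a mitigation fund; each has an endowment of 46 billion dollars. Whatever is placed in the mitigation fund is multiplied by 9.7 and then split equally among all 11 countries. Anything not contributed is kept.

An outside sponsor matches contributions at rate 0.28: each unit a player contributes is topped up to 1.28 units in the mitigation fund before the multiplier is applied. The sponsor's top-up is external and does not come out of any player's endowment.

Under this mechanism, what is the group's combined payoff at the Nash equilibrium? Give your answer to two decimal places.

6282.50 billion dollars

The effective private return per unit is now 9.7 × 1.28 / 11 = 1.1287 > 1, so every player's dominant strategy flips to full contribution.
So the Nash equilibrium is full contribution by all 11; the group earns 9.7 × 1.28 × 506 = 6282.50.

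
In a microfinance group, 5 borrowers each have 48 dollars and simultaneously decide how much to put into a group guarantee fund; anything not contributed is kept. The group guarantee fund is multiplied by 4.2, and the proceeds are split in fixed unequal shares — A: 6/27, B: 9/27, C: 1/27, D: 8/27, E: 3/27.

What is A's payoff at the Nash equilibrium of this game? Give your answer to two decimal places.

137.60 dollars

Each unit j contributes comes back to j as 4.2 × (j's share), so j prefers to contribute only if that share exceeds 1/4.2 = 0.2381; otherwise keeping the unit dominates.
B and D are above the threshold, contributing 48 each; the remaining 3 contribute 0. Total contributed: 96.
A keeps 48 and receives 4.2 × 96 × 6/27 = 89.60 from the group guarantee fund, for a payoff of 137.60.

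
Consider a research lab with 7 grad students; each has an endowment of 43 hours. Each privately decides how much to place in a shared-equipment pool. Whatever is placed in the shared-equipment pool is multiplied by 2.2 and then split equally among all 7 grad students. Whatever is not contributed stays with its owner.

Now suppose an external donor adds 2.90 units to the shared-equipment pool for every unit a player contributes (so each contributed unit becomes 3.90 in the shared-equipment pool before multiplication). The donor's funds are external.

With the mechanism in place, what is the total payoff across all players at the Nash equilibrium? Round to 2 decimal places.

The effective private return per unit is now 2.2 × 3.90 / 7 = 1.2257 > 1, so every player's dominant strategy flips to full contribution.
At the Nash equilibrium everyone contributes 43. Group total payoff = 2.2 × 3.90 × 301 = 2582.58.

2582.58 hours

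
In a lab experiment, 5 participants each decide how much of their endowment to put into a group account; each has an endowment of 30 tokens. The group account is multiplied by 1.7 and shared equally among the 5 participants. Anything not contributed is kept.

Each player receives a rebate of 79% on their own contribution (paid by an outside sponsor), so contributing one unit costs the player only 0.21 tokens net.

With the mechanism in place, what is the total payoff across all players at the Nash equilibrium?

Under the mechanism each unit contributed yields (1.7/5) / 0.21 = 1.6190 back to its contributor per unit of net cost, which exceeds 1, making full contribution the dominant choice for everyone.
At the Nash equilibrium everyone contributes 30. Group total payoff = 5 × (30 × 0.79 + 1.7 × 30) = 373.50.

373.50 tokens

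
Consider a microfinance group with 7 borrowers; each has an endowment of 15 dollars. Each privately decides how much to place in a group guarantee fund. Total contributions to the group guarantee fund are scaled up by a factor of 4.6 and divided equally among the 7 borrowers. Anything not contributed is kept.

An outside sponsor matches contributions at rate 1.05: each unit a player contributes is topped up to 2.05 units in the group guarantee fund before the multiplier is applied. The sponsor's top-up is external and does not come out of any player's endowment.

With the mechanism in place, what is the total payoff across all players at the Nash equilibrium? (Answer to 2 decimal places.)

990.15 dollars

The effective private return per unit is now 4.6 × 2.05 / 7 = 1.3471 > 1, so every player's dominant strategy flips to full contribution.
So the Nash equilibrium is full contribution by all 7; the group earns 4.6 × 2.05 × 105 = 990.15.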